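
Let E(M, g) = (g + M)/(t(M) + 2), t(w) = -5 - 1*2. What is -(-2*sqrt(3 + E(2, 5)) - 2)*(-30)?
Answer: -60 - 24*sqrt(10) ≈ -135.89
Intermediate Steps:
t(w) = -7 (t(w) = -5 - 2 = -7)
E(M, g) = -M/5 - g/5 (E(M, g) = (g + M)/(-7 + 2) = (M + g)/(-5) = (M + g)*(-1/5) = -M/5 - g/5)
-(-2*sqrt(3 + E(2, 5)) - 2)*(-30) = -(-2*sqrt(3 + (-1/5*2 - 1/5*5)) - 2)*(-30) = -(-2*sqrt(3 + (-2/5 - 1)) - 2)*(-30) = -(-2*sqrt(3 - 7/5) - 2)*(-30) = -(-4*sqrt(10)/5 - 2)*(-30) = -(-2 - 4*sqrt(10)/5)*(-30) = (2 + 4*sqrt(10)/5)*(-30) = -60 - 24*sqrt(10)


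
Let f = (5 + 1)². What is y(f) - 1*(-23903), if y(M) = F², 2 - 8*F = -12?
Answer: 382497/16 ≈ 23906.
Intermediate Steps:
f = 36 (f = 6² = 36)
F = 7/4 (F = ¼ - ⅛*(-12) = ¼ + 3/2 = 7/4 ≈ 1.7500)
y(M) = 49/16 (y(M) = (7/4)² = 49/16)
y(f) - 1*(-23903) = 49/16 - 1*(-23903) = 49/16 + 23903 = 382497/16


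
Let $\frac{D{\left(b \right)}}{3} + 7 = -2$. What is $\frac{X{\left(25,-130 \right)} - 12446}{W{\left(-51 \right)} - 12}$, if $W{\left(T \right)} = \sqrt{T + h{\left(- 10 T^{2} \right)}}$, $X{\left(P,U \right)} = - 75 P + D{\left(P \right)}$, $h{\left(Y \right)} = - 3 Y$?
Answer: $- \frac{57392}{25945} - \frac{14348 \sqrt{77979}}{77835} \approx -53.688$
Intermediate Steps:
$D{\left(b \right)} = -27$ ($D{\left(b \right)} = -21 + 3 \left(-2\right) = -21 - 6 = -27$)
$X{\left(P,U \right)} = -27 - 75 P$ ($X{\left(P,U \right)} = - 75 P - 27 = -27 - 75 P$)
$W{\left(T \right)} = \sqrt{T + 30 T^{2}}$ ($W{\left(T \right)} = \sqrt{T - 3 \left(- 10 T^{2}\right)} = \sqrt{T + 30 T^{2}}$)
$\frac{X{\left(25,-130 \right)} - 12446}{W{\left(-51 \right)} - 12} = \frac{\left(-27 - 1875\right) - 12446}{\sqrt{- 51 \left(1 + 30 \left(-51\right)\right)} - 12} = \frac{\left(-27 - 1875\right) - 12446}{\sqrt{- 51 \left(1 - 1530\right)} - 12} = \frac{-1902 - 12446}{\sqrt{\left(-51\right) \left(-1529\right)} - 12} = - \frac{14348}{\sqrt{77979} - 12} = - \frac{14348}{-12 + \sqrt{77979}}$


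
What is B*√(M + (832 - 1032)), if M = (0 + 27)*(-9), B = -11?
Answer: -11*I*√443 ≈ -231.52*I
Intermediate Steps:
M = -243 (M = 27*(-9) = -243)
B*√(M + (832 - 1032)) = -11*√(-243 + (832 - 1032)) = -11*√(-243 - 200) = -11*I*√443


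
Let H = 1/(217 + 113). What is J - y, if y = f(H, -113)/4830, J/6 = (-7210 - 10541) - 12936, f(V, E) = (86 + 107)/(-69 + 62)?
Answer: -6225164627/33810 ≈ -1.8412e+5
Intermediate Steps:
H = 1/330 ≈ 0.0030303
f(V, E) = -193/7 (f(V, E) = 193/(-7) = 193*(-⅐) = -193/7)
J = -184122 (J = 6*((-7210 - 10541) - 12936) = 6*(-17751 - 12936) = 6*(-30687) = -184122)
y = -193/33810 (y = -193/7/4830 = -193/7*1/4830 = -193/33810 ≈ -0.0057084)
J - y = -184122 - 1*(-193/33810) = -184122 + 193/33810 = -6225164627/33810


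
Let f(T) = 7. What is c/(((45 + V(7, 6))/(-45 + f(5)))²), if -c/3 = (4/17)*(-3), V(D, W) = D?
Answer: 3249/2873 ≈ 1.1309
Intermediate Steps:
c = 36/17 (c = -3*4/17*(-3) = -3*(1/17)*4*(-3) = -12*(-3)/17 = -3*(-12/17) = 36/17 ≈ 2.1176)
c/(((45 + V(7, 6))/(-45 + f(5)))²) = 36/(17*(((45 + 7)/(-45 + 7))²)) = 36/(17*((52/(-38))²)) = 36/(17*((52*(-1/38))²)) = 36/(17*((-26/19)²)) = 36/(17*(676/361)) = (36/17)*(361/676) = 3249/2873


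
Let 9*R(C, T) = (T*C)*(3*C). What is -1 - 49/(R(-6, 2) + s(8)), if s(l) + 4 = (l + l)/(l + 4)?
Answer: -211/64 ≈ -3.2969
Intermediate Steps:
s(l) = -4 + 2*l/(4 + l) (s(l) = -4 + (l + l)/(l + 4) = -4 + (2*l)/(4 + l) = -4 + 2*l/(4 + l))
R(C, T) = T*C²/3 (R(C, T) = ((T*C)*(3*C))/9 = ((C*T)*(3*C))/9 = (3*T*C²)/9 = T*C²/3)
-1 - 49/(R(-6, 2) + s(8)) = -1 - 49/((⅓)*2*(-6)² + 2*(-8 - 1*8)/(4 + 8)) = -1 - 49/((⅓)*2*36 + 2*(-8 - 8)/12) = -1 - 49/(24 + 2*(1/12)*(-16)) = -1 - 49/(24 - 8/3) = -1 - 49/64/3 = -1 - 49*3/64 = -1 - 147/64 = -211/64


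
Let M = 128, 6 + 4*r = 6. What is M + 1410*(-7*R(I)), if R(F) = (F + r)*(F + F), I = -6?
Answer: -710512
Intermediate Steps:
r = 0 (r = -3/2 + (¼)*6 = -3/2 + 3/2 = 0)
R(F) = 2*F² (R(F) = (F + 0)*(F + F) = F*(2*F) = 2*F²)
M + 1410*(-7*R(I)) = 128 + 1410*(-14*(-6)²) = 128 + 1410*(-14*36) = 128 + 1410*(-7*72) = 128 + 1410*(-504) = 128 - 710640 = -710512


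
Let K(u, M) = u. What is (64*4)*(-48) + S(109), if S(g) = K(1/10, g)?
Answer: -122879/10 ≈ -12288.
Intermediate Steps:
S(g) = ⅒ (S(g) = 1/10 = ⅒)
(64*4)*(-48) + S(109) = (64*4)*(-48) + ⅒ = 256*(-48) + ⅒ = -12288 + ⅒ = -122879/10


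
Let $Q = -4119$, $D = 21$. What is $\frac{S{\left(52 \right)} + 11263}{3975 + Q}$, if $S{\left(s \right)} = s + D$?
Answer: $- \frac{1417}{18} \approx -78.722$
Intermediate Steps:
$S{\left(s \right)} = 21 + s$ ($S{\left(s \right)} = s + 21 = 21 + s$)
$\frac{S{\left(52 \right)} + 11263}{3975 + Q} = \frac{\left(21 + 52\right) + 11263}{3975 - 4119} = \frac{73 + 11263}{-144} = 11336 \left(- \frac{1}{144}\right) = - \frac{1417}{18}$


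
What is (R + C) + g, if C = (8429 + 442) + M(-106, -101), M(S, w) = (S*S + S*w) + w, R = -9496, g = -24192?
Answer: -2976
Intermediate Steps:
M(S, w) = w + S**2 + S*w (M(S, w) = (S**2 + S*w) + w = w + S**2 + S*w)
C = 30712 (C = (8429 + 442) + (-101 + (-106)**2 - 106*(-101)) = 8871 + (-101 + 11236 + 10706) = 8871 + 21841 = 30712)
(R + C) + g = (-9496 + 30712) - 24192 = 21216 - 24192 = -2976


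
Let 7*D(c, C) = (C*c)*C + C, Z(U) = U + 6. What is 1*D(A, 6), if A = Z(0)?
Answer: 222/7 ≈ 31.714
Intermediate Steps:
Z(U) = 6 + U
A = 6 (A = 6 + 0 = 6)
D(c, C) = C/7 + c*C**2/7 (D(c, C) = ((C*c)*C + C)/7 = (c*C**2 + C)/7 = (C + c*C**2)/7 = C/7 + c*C**2/7)
1*D(A, 6) = 1*((1/7)*6*(1 + 6*6)) = 1*((1/7)*6*(1 + 36)) = 1*((1/7)*6*37) = 1*(222/7) = 222/7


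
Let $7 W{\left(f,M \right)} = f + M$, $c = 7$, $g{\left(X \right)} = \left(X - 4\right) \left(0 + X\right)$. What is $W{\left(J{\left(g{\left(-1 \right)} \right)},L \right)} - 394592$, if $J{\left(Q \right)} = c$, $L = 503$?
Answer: $- \frac{2761634}{7} \approx -3.9452 \cdot 10^{5}$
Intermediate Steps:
$g{\left(X \right)} = X \left(-4 + X\right)$ ($g{\left(X \right)} = \left(-4 + X\right) X = X \left(-4 + X\right)$)
$J{\left(Q \right)} = 7$
$W{\left(f,M \right)} = \frac{M}{7} + \frac{f}{7}$ ($W{\left(f,M \right)} = \frac{f + M}{7} = \frac{M + f}{7} = \frac{M}{7} + \frac{f}{7}$)
$W{\left(J{\left(g{\left(-1 \right)} \right)},L \right)} - 394592 = \left(\frac{1}{7} \cdot 503 + \frac{1}{7} \cdot 7\right) - 394592 = \left(\frac{503}{7} + 1\right) - 394592 = \frac{510}{7} - 394592 = - \frac{2761634}{7}$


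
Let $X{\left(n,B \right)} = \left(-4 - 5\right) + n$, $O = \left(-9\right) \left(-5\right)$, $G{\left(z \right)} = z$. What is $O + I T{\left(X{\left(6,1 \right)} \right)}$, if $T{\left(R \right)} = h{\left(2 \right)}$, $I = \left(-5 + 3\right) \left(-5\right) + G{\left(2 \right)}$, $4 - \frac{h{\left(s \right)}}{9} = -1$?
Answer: $585$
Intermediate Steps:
$O = 45$
$h{\left(s \right)} = 45$ ($h{\left(s \right)} = 36 - -9 = 36 + 9 = 45$)
$X{\left(n,B \right)} = -9 + n$
$I = 12$ ($I = \left(-5 + 3\right) \left(-5\right) + 2 = \left(-2\right) \left(-5\right) + 2 = 10 + 2 = 12$)
$T{\left(R \right)} = 45$
$O + I T{\left(X{\left(6,1 \right)} \right)} = 45 + 12 \cdot 45 = 45 + 540 = 585$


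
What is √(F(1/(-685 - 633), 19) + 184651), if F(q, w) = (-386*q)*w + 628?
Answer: 16*√314318617/659 ≈ 430.45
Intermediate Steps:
F(q, w) = 628 - 386*q*w (F(q, w) = -386*q*w + 628 = 628 - 386*q*w)
√(F(1/(-685 - 633), 19) + 184651) = √((628 - 386*19/(-685 - 633)) + 184651) = √((628 - 386*19/(-1318)) + 184651) = √((628 - 386*(-1/1318)*19) + 184651) = √((628 + 3667/659) + 184651) = √(417519/659 + 184651) = √(122102528/659) = 16*√314318617/659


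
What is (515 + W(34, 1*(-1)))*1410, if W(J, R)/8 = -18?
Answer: 523110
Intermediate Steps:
W(J, R) = -144 (W(J, R) = 8*(-18) = -144)
(515 + W(34, 1*(-1)))*1410 = (515 - 144)*1410 = 371*1410 = 523110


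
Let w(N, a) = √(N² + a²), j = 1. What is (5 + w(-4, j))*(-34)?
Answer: -170 - 34*√17 ≈ -310.19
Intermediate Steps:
(5 + w(-4, j))*(-34) = (5 + √((-4)² + 1²))*(-34) = (5 + √(16 + 1))*(-34) = (5 + √17)*(-34) = -170 - 34*√17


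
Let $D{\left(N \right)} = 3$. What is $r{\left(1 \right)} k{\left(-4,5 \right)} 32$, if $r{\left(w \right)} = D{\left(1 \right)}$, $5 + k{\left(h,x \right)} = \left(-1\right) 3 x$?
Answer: $-1920$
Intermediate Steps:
$k{\left(h,x \right)} = -5 - 3 x$ ($k{\left(h,x \right)} = -5 + \left(-1\right) 3 x = -5 - 3 x$)
$r{\left(w \right)} = 3$
$r{\left(1 \right)} k{\left(-4,5 \right)} 32 = 3 \left(-5 - 15\right) 32 = 3 \left(-20\right) 32 = \left(-60\right) 32 = -1920$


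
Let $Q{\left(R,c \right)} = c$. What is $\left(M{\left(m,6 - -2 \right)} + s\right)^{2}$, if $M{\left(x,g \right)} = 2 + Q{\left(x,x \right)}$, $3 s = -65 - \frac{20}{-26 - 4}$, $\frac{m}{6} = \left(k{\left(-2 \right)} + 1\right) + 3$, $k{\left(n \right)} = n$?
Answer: $\frac{4489}{81} \approx 55.42$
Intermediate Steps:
$m = 12$ ($m = 6 \left(\left(-2 + 1\right) + 3\right) = 6 \left(-1 + 3\right) = 6 \cdot 2 = 12$)
$s = - \frac{193}{9}$ ($s = \frac{-65 - \frac{20}{-26 - 4}}{3} = \frac{-65 - \frac{20}{-30}}{3} = \frac{-65 - 20 \left(- \frac{1}{30}\right)}{3} = \frac{-65 - - \frac{2}{3}}{3} = \frac{-65 + \frac{2}{3}}{3} = \frac{1}{3} \left(- \frac{193}{3}\right) = - \frac{193}{9} \approx -21.444$)
$M{\left(x,g \right)} = 2 + x$
$\left(M{\left(m,6 - -2 \right)} + s\right)^{2} = \left(\left(2 + 12\right) - \frac{193}{9}\right)^{2} = \left(14 - \frac{193}{9}\right)^{2} = \left(- \frac{67}{9}\right)^{2} = \frac{4489}{81}$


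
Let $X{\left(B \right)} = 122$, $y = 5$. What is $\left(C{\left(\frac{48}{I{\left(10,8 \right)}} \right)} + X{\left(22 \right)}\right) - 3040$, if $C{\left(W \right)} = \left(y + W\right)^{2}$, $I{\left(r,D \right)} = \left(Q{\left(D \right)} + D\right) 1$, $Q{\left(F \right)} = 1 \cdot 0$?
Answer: $-2797$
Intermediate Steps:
$Q{\left(F \right)} = 0$
$I{\left(r,D \right)} = D$ ($I{\left(r,D \right)} = \left(0 + D\right) 1 = D 1 = D$)
$C{\left(W \right)} = \left(5 + W\right)^{2}$
$\left(C{\left(\frac{48}{I{\left(10,8 \right)}} \right)} + X{\left(22 \right)}\right) - 3040 = \left(\left(5 + \frac{48}{8}\right)^{2} + 122\right) - 3040 = \left(\left(5 + 48 \cdot \frac{1}{8}\right)^{2} + 122\right) - 3040 = \left(\left(5 + 6\right)^{2} + 122\right) - 3040 = \left(11^{2} + 122\right) - 3040 = \left(121 + 122\right) - 3040 = 243 - 3040 = -2797$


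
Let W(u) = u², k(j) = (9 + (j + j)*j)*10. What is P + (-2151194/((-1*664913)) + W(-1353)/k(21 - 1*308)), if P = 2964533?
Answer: 3556874053382979/1199807470 ≈ 2.9645e+6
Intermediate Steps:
k(j) = 90 + 20*j² (k(j) = (9 + (2*j)*j)*10 = (9 + 2*j²)*10 = 90 + 20*j²)
P + (-2151194/((-1*664913)) + W(-1353)/k(21 - 1*308)) = 2964533 + (-2151194/((-1*664913)) + (-1353)²/(90 + 20*(21 - 1*308)²)) = 2964533 + (-2151194/(-664913) + 1830609/(90 + 20*(21 - 308)²)) = 2964533 + (-2151194*(-1/664913) + 1830609/(90 + 20*(-287)²)) = 2964533 + (25918/8011 + 1830609/(90 + 20*82369)) = 2964533 + (25918/8011 + 1830609/(90 + 1647380)) = 2964533 + (25918/8011 + 1830609/1647470) = 2964533 + (25918/8011 + 1830609*(1/1647470)) = 2964533 + (25918/8011 + 166419/149770) = 2964533 + 5214921469/1199807470 = 3556874053382979/1199807470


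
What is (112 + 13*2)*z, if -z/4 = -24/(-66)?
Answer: -2208/11 ≈ -200.73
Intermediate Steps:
z = -16/11 (z = -(-96)/(-66) = -(-96)*(-1)/66 = -4*4/11 = -16/11 ≈ -1.4545)
(112 + 13*2)*z = (112 + 13*2)*(-16/11) = (112 + 26)*(-16/11) = 138*(-16/11) = -2208/11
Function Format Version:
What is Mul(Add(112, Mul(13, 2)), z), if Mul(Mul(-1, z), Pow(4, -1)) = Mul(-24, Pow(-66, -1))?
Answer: Rational(-2208, 11) ≈ -200.73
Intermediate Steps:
z = Rational(-16, 11) (z = Mul(-4, Mul(-24, Pow(-66, -1))) = Mul(-4, Mul(-24, Rational(-1, 66))) = Mul(-4, Rational(4, 11)) = Rational(-16, 11) ≈ -1.4545)
Mul(Add(112, Mul(13, 2)), z) = Mul(Add(112, Mul(13, 2)), Rational(-16, 11)) = Mul(Add(112, 26), Rational(-16, 11)) = Mul(138, Rational(-16, 11)) = Rational(-2208, 11)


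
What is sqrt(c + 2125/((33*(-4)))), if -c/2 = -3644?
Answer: sqrt(31676403)/66 ≈ 85.275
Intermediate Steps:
c = 7288 (c = -2*(-3644) = 7288)
sqrt(c + 2125/((33*(-4)))) = sqrt(7288 + 2125/((33*(-4)))) = sqrt(7288 + 2125/(-132)) = sqrt(7288 + 2125*(-1/132)) = sqrt(7288 - 2125/132) = sqrt(959891/132) = sqrt(31676403)/66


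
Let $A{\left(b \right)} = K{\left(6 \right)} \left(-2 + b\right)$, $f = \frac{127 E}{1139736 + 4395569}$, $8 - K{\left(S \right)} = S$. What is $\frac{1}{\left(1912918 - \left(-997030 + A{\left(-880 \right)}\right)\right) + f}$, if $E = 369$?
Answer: $\frac{5535305}{16117214039023} \approx 3.4344 \cdot 10^{-7}$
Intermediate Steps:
$K{\left(S \right)} = 8 - S$
$f = \frac{46863}{5535305}$ ($f = \frac{127 \cdot 369}{1139736 + 4395569} = \frac{46863}{5535305} \approx 0.0084662$)
$A{\left(b \right)} = -4 + 2 b$ ($A{\left(b \right)} = \left(8 - 6\right) \left(-2 + b\right) = 2 \left(-2 + b\right) = -4 + 2 b$)
$\frac{1}{\left(1912918 - \left(-997030 + A{\left(-880 \right)}\right)\right) + f} = \frac{1}{\left(1912918 + \left(997030 - \left(-4 + 2 \left(-880\right)\right)\right)\right) + \frac{46863}{5535305}} = \frac{1}{\left(1912918 + \left(997030 - \left(-4 - 1760\right)\right)\right) + \frac{46863}{5535305}} = \frac{1}{\left(1912918 + \left(997030 - -1764\right)\right) + \frac{46863}{5535305}} = \frac{1}{\left(1912918 + \left(997030 + 1764\right)\right) + \frac{46863}{5535305}} = \frac{1}{\left(1912918 + 998794\right) + \frac{46863}{5535305}} = \frac{1}{2911712 + \frac{46863}{5535305}} = \frac{1}{\frac{16117214039023}{5535305}} = \frac{5535305}{16117214039023}$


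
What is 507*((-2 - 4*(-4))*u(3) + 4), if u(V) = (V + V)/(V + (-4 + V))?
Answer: 23322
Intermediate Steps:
u(V) = 2*V/(-4 + 2*V) (u(V) = (2*V)/(-4 + 2*V) = 2*V/(-4 + 2*V))
507*((-2 - 4*(-4))*u(3) + 4) = 507*((-2 - 4*(-4))*(3/(-2 + 3)) + 4) = 507*((-2 + 16)*(3/1) + 4) = 507*(14*(3*1) + 4) = 507*(14*3 + 4) = 507*(42 + 4) = 507*46 = 23322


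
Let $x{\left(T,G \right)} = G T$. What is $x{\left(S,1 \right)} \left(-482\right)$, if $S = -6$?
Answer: $2892$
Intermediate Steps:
$x{\left(S,1 \right)} \left(-482\right) = 1 \left(-6\right) \left(-482\right) = \left(-6\right) \left(-482\right) = 2892$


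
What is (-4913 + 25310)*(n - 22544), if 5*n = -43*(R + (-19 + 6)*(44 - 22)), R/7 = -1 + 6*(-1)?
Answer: -401066211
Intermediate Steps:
R = -49 (R = 7*(-1 + 6*(-1)) = 7*(-1 - 6) = 7*(-7) = -49)
n = 2881 (n = (-43*(-49 + (-19 + 6)*(44 - 22)))/5 = (-43*(-49 - 13*22))/5 = (-43*(-49 - 286))/5 = (-43*(-335))/5 = (⅕)*14405 = 2881)
(-4913 + 25310)*(n - 22544) = (-4913 + 25310)*(2881 - 22544) = 20397*(-19663) = -401066211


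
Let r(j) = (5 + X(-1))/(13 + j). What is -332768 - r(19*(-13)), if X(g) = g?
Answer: -38933854/117 ≈ -3.3277e+5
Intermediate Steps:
r(j) = 4/(13 + j) (r(j) = (5 - 1)/(13 + j) = 4/(13 + j))
-332768 - r(19*(-13)) = -332768 - 4/(13 + 19*(-13)) = -332768 - 4/(13 - 247) = -332768 - 4/(-234) = -332768 - 4*(-1)/234 = -332768 - 1*(-2/117) = -332768 + 2/117 = -38933854/117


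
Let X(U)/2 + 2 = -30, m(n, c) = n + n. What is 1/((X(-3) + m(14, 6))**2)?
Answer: 1/1296 ≈ 0.00077160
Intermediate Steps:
m(n, c) = 2*n
X(U) = -64 (X(U) = -4 + 2*(-30) = -4 - 60 = -64)
1/((X(-3) + m(14, 6))**2) = 1/((-64 + 2*14)**2) = 1/((-64 + 28)**2) = 1/((-36)**2) = 1/1296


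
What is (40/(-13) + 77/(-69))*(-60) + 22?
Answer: 81798/299 ≈ 273.57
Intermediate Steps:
(40/(-13) + 77/(-69))*(-60) + 22 = (40*(-1/13) + 77*(-1/69))*(-60) + 22 = (-40/13 - 77/69)*(-60) + 22 = -3761/897*(-60) + 22 = 75220/299 + 22 = 81798/299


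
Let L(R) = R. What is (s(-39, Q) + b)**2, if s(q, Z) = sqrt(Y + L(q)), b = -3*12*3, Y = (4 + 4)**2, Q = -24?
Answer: 10609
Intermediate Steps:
Y = 64 (Y = 8**2 = 64)
b = -108 (b = -36*3 = -108)
s(q, Z) = sqrt(64 + q)
(s(-39, Q) + b)**2 = (sqrt(64 - 39) - 108)**2 = (sqrt(25) - 108)**2 = (5 - 108)**2 = (-103)**2 = 10609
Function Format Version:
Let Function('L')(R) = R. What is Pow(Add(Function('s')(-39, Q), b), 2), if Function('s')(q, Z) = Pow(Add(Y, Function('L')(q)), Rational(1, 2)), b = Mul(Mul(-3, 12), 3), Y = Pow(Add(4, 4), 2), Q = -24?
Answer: 10609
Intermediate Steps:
Y = 64 (Y = Pow(8, 2) = 64)
b = -108 (b = Mul(-36, 3) = -108)
Function('s')(q, Z) = Pow(Add(64, q), Rational(1, 2))
Pow(Add(Function('s')(-39, Q), b), 2) = Pow(Add(Pow(Add(64, -39), Rational(1, 2)), -108), 2) = Pow(Add(Pow(25, Rational(1, 2)), -108), 2) = Pow(Add(5, -108), 2) = Pow(-103, 2) = 10609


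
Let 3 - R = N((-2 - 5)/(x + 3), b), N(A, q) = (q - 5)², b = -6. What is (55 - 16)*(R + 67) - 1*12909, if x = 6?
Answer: -14898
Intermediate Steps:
N(A, q) = (-5 + q)²
R = -118 (R = 3 - (-5 - 6)² = 3 - 1*(-11)² = 3 - 1*121 = 3 - 121 = -118)
(55 - 16)*(R + 67) - 1*12909 = (55 - 16)*(-118 + 67) - 1*12909 = 39*(-51) - 12909 = -1989 - 12909 = -14898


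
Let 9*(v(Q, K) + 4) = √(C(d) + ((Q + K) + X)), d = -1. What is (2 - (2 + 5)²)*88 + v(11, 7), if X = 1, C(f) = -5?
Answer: -4140 + √14/9 ≈ -4139.6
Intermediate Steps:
v(Q, K) = -4 + √(-4 + K + Q)/9 (v(Q, K) = -4 + √(-5 + ((Q + K) + 1))/9 = -4 + √(-5 + ((K + Q) + 1))/9 = -4 + √(-5 + (1 + K + Q))/9 = -4 + √(-4 + K + Q)/9)
(2 - (2 + 5)²)*88 + v(11, 7) = (2 - (2 + 5)²)*88 + (-4 + √(-4 + 7 + 11)/9) = (2 - 1*7²)*88 + (-4 + √14/9) = (2 - 1*49)*88 + (-4 + √14/9) = (2 - 49)*88 + (-4 + √14/9) = -47*88 + (-4 + √14/9) = -4136 + (-4 + √14/9) = -4140 + √14/9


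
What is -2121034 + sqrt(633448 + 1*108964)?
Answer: -2121034 + 2*sqrt(185603) ≈ -2.1202e+6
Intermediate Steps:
-2121034 + sqrt(633448 + 1*108964) = -2121034 + sqrt(633448 + 108964) = -2121034 + sqrt(742412) = -2121034 + 2*sqrt(185603)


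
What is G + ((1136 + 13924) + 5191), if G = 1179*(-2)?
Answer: 17893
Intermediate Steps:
G = -2358
G + ((1136 + 13924) + 5191) = -2358 + ((1136 + 13924) + 5191) = -2358 + (15060 + 5191) = -2358 + 20251 = 17893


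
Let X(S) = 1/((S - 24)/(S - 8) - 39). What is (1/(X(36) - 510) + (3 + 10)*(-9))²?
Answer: 259596189536121/18963217849 ≈ 13689.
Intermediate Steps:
X(S) = 1/(-39 + (-24 + S)/(-8 + S)) (X(S) = 1/((-24 + S)/(-8 + S) - 39) = 1/(-39 + (-24 + S)/(-8 + S)))
(1/(X(36) - 510) + (3 + 10)*(-9))² = (1/((8 - 1*36)/(2*(-144 + 19*36)) - 510) + (3 + 10)*(-9))² = (1/((8 - 36)/(2*(-144 + 684)) - 510) + 13*(-9))² = (1/((½)*(-28)/540 - 510) - 117)² = (1/((½)*(1/540)*(-28) - 510) - 117)² = (1/(-7/270 - 510) - 117)² = (1/(-137707/270) - 117)² = (-270/137707 - 117)² = (-16111989/137707)² = 259596189536121/18963217849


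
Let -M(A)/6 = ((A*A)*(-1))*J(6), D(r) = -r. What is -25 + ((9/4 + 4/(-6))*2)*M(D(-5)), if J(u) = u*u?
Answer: 17075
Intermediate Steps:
J(u) = u**2
M(A) = 216*A**2 (M(A) = -6*(A*A)*(-1)*6**2 = -6*A**2*(-1)*36 = -6*(-A**2)*36 = -(-216)*A**2 = 216*A**2)
-25 + ((9/4 + 4/(-6))*2)*M(D(-5)) = -25 + ((9/4 + 4/(-6))*2)*(216*(-1*(-5))**2) = -25 + ((9*(1/4) + 4*(-1/6))*2)*(216*5**2) = -25 + ((9/4 - 2/3)*2)*(216*25) = -25 + ((19/12)*2)*5400 = -25 + (19/6)*5400 = -25 + 17100 = 17075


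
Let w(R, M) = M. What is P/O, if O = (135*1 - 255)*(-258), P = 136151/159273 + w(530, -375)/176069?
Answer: 351650633/12767830168140 ≈ 2.7542e-5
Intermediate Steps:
P = 1406602532/1649590461 (P = 136151/159273 - 375/176069 = 1406602532/1649590461 ≈ 0.85270)
O = 30960 (O = (135 - 255)*(-258) = -120*(-258) = 30960)
P/O = (1406602532/1649590461)/30960 = (1406602532/1649590461)*(1/30960) = 351650633/12767830168140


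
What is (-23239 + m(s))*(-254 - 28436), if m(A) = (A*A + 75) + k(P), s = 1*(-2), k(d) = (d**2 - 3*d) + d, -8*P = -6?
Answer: 5315898375/8 ≈ 6.6449e+8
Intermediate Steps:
P = 3/4 (P = -1/8*(-6) = 3/4 ≈ 0.75000)
k(d) = d**2 - 2*d
s = -2
m(A) = 1185/16 + A**2 (m(A) = (A*A + 75) + 3*(-2 + 3/4)/4 = (A**2 + 75) + (3/4)*(-5/4) = (75 + A**2) - 15/16 = 1185/16 + A**2)
(-23239 + m(s))*(-254 - 28436) = (-23239 + (1185/16 + (-2)**2))*(-254 - 28436) = (-23239 + (1185/16 + 4))*(-28690) = (-23239 + 1249/16)*(-28690) = -370575/16*(-28690) = 5315898375/8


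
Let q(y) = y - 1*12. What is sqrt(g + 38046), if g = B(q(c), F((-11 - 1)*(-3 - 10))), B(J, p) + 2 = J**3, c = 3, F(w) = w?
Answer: sqrt(37315) ≈ 193.17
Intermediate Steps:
q(y) = -12 + y (q(y) = y - 12 = -12 + y)
B(J, p) = -2 + J**3
g = -731 (g = -2 + (-12 + 3)**3 = -2 + (-9)**3 = -2 - 729 = -731)
sqrt(g + 38046) = sqrt(-731 + 38046) = sqrt(37315)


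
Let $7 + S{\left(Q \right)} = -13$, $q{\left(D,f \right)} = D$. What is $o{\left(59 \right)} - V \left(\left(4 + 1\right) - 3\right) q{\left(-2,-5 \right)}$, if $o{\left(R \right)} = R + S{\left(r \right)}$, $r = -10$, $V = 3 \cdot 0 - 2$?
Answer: $31$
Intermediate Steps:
$V = -2$ ($V = 0 - 2 = -2$)
$S{\left(Q \right)} = -20$ ($S{\left(Q \right)} = -7 - 13 = -20$)
$o{\left(R \right)} = -20 + R$ ($o{\left(R \right)} = R - 20 = -20 + R$)
$o{\left(59 \right)} - V \left(\left(4 + 1\right) - 3\right) q{\left(-2,-5 \right)} = \left(-20 + 59\right) - - 2 \left(\left(4 + 1\right) - 3\right) \left(-2\right) = 39 - - 2 \left(5 - 3\right) \left(-2\right) = 39 - \left(-2\right) 2 \left(-2\right) = 39 - \left(-4\right) \left(-2\right) = 39 - 8 = 31$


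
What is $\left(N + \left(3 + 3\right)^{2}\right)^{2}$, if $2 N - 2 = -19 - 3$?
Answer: $676$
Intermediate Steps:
$N = -10$ ($N = 1 + \frac{-19 - 3}{2} = 1 + \frac{1}{2} \left(-22\right) = 1 - 11 = -10$)
$\left(N + \left(3 + 3\right)^{2}\right)^{2} = \left(-10 + \left(3 + 3\right)^{2}\right)^{2} = \left(-10 + 6^{2}\right)^{2} = \left(-10 + 36\right)^{2} = 26^{2} = 676$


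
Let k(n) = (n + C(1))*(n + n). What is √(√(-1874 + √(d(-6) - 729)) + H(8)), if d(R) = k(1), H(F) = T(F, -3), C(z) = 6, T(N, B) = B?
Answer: √(-3 + √(-1874 + I*√715)) ≈ 4.5102 + 4.7992*I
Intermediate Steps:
H(F) = -3
k(n) = 2*n*(6 + n) (k(n) = (n + 6)*(n + n) = (6 + n)*(2*n) = 2*n*(6 + n))
d(R) = 14 (d(R) = 2*1*(6 + 1) = 2*1*7 = 14)
√(√(-1874 + √(d(-6) - 729)) + H(8)) = √(√(-1874 + √(14 - 729)) - 3) = √(√(-1874 + √(-715)) - 3) = √(√(-1874 + I*√715) - 3) = √(-3 + √(-1874 + I*√715))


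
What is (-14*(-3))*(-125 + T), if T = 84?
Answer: -1722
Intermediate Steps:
(-14*(-3))*(-125 + T) = (-14*(-3))*(-125 + 84) = 42*(-41) = -1722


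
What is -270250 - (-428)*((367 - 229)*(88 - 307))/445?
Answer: -133196266/445 ≈ -2.9932e+5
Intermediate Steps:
-270250 - (-428)*((367 - 229)*(88 - 307))/445 = -270250 - (-428)*(138*(-219))*(1/445) = -270250 - (-428)*(-30222*1/445) = -270250 - (-428)*(-30222)/445 = -270250 - 1*12935016/445 = -270250 - 12935016/445 = -133196266/445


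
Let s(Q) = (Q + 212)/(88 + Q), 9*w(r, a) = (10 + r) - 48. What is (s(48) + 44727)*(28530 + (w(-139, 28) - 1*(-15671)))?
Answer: 100785330976/51 ≈ 1.9762e+9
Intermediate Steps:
w(r, a) = -38/9 + r/9 (w(r, a) = ((10 + r) - 48)/9 = (-38 + r)/9 = -38/9 + r/9)
s(Q) = (212 + Q)/(88 + Q)
(s(48) + 44727)*(28530 + (w(-139, 28) - 1*(-15671))) = ((212 + 48)/(88 + 48) + 44727)*(28530 + ((-38/9 + (⅑)*(-139)) - 1*(-15671))) = (260/136 + 44727)*(28530 + ((-38/9 - 139/9) + 15671)) = ((1/136)*260 + 44727)*(28530 + (-59/3 + 15671)) = (65/34 + 44727)*(28530 + 46954/3) = (1520783/34)*(132544/3) = 100785330976/51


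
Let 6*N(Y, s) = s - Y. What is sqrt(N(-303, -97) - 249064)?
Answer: I*sqrt(2241267)/3 ≈ 499.03*I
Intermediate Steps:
N(Y, s) = -Y/6 + s/6 (N(Y, s) = (s - Y)/6 = -Y/6 + s/6)
sqrt(N(-303, -97) - 249064) = sqrt((-1/6*(-303) + (1/6)*(-97)) - 249064) = sqrt((101/2 - 97/6) - 249064) = sqrt(103/3 - 249064) = sqrt(-747089/3) = I*sqrt(2241267)/3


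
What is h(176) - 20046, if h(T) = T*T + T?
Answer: 11106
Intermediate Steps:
h(T) = T + T**2 (h(T) = T**2 + T = T + T**2)
h(176) - 20046 = 176*(1 + 176) - 20046 = 176*177 - 20046 = 31152 - 20046 = 11106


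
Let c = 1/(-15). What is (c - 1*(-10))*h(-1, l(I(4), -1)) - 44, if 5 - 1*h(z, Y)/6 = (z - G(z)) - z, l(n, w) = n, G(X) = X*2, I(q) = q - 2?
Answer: 674/5 ≈ 134.80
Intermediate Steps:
I(q) = -2 + q
G(X) = 2*X
c = -1/15 ≈ -0.066667
h(z, Y) = 30 + 12*z (h(z, Y) = 30 - 6*((z - 2*z) - z) = 30 - 6*(-z - z) = 30 - (-12)*z = 30 + 12*z)
(c - 1*(-10))*h(-1, l(I(4), -1)) - 44 = (-1/15 - 1*(-10))*(30 + 12*(-1)) - 44 = (-1/15 + 10)*(30 - 12) - 44 = (149/15)*18 - 44 = 894/5 - 44 = 674/5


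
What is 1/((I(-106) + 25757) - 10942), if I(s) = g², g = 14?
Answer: 1/15011 ≈ 6.6618e-5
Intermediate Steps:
I(s) = 196 (I(s) = 14² = 196)
1/((I(-106) + 25757) - 10942) = 1/((196 + 25757) - 10942) = 1/(25953 - 10942) = 1/15011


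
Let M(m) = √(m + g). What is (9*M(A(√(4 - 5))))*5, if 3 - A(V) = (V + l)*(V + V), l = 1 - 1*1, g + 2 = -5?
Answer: 45*I*√2 ≈ 63.64*I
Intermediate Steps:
g = -7 (g = -2 - 5 = -7)
l = 0 (l = 1 - 1 = 0)
A(V) = 3 - 2*V² (A(V) = 3 - (V + 0)*(V + V) = 3 - V*2*V = 3 - 2*V²)
M(m) = √(-7 + m) (M(m) = √(m - 7) = √(-7 + m))
(9*M(A(√(4 - 5))))*5 = (9*√(-7 + (3 - 2*(√(4 - 5))²)))*5 = (9*√(-7 + (3 - 2*(√(-1))²)))*5 = (9*√(-7 + (3 - 2*I²)))*5 = (9*√(-7 + (3 - 2*(-1))))*5 = (9*√(-7 + (3 + 2)))*5 = (9*√(-7 + 5))*5 = (9*√(-2))*5 = (9*(I*√2))*5 = (9*I*√2)*5 = 45*I*√2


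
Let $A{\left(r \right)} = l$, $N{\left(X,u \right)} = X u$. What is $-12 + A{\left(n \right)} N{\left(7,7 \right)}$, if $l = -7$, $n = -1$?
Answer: $-355$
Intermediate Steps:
$A{\left(r \right)} = -7$
$-12 + A{\left(n \right)} N{\left(7,7 \right)} = -12 - 7 \cdot 7 \cdot 7 = -12 - 343 = -355$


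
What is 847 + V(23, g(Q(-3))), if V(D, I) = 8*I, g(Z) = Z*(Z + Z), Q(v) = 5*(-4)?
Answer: 7247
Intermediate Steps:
Q(v) = -20
g(Z) = 2*Z² (g(Z) = Z*(2*Z) = 2*Z²)
847 + V(23, g(Q(-3))) = 847 + 8*(2*(-20)²) = 847 + 8*(2*400) = 847 + 8*800 = 847 + 6400 = 7247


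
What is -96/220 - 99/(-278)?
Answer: -1227/15290 ≈ -0.080248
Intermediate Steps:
-96/220 - 99/(-278) = -96*1/220 - 99*(-1/278) = -24/55 + 99/278 = -1227/15290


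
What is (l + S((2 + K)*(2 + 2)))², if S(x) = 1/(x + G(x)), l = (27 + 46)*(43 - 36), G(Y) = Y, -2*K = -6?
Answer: 417834481/1600 ≈ 2.6115e+5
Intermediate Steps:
K = 3 (K = -½*(-6) = 3)
l = 511 (l = 73*7 = 511)
S(x) = 1/(2*x) (S(x) = 1/(x + x) = 1/(2*x))
(l + S((2 + K)*(2 + 2)))² = (511 + 1/(2*(((2 + 3)*(2 + 2)))))² = (511 + 1/(2*((5*4))))² = (511 + (½)/20)² = (511 + (½)*(1/20))² = (511 + 1/40)² = (20441/40)² = 417834481/1600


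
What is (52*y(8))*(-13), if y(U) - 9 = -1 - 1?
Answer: -4732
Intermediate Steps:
y(U) = 7 (y(U) = 9 + (-1 - 1) = 9 - 2 = 7)
(52*y(8))*(-13) = (52*7)*(-13) = 364*(-13) = -4732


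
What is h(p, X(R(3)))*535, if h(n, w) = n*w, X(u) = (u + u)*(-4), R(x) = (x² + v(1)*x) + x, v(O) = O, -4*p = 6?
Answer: 96300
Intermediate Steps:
p = -3/2 (p = -¼*6 = -3/2 ≈ -1.5000)
R(x) = x² + 2*x (R(x) = (x² + 1*x) + x = (x² + x) + x = (x + x²) + x = x² + 2*x)
X(u) = -8*u (X(u) = (2*u)*(-4) = -8*u)
h(p, X(R(3)))*535 = -(-12)*3*(2 + 3)*535 = -(-12)*3*5*535 = -(-12)*15*535 = -3/2*(-120)*535 = 180*535 = 96300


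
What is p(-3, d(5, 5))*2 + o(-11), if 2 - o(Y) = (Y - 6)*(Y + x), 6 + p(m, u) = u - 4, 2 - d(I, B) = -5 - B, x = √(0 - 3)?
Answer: -181 + 17*I*√3 ≈ -181.0 + 29.445*I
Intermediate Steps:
x = I*√3 (x = √(-3) = I*√3 ≈ 1.732*I)
d(I, B) = 7 + B (d(I, B) = 2 - (-5 - B) = 2 + (5 + B) = 7 + B)
p(m, u) = -10 + u (p(m, u) = -6 + (u - 4) = -6 + (-4 + u) = -10 + u)
o(Y) = 2 - (-6 + Y)*(Y + I*√3) (o(Y) = 2 - (Y - 6)*(Y + I*√3) = 2 - (-6 + Y)*(Y + I*√3))
p(-3, d(5, 5))*2 + o(-11) = (-10 + (7 + 5))*2 + (2 - 1*(-11)² + 6*(-11) + 6*I*√3 - 1*I*(-11)*√3) = (-10 + 12)*2 + (2 - 1*121 - 66 + 6*I*√3 + 11*I*√3) = 2*2 + (2 - 121 - 66 + 6*I*√3 + 11*I*√3) = 4 + (-185 + 17*I*√3) = -181 + 17*I*√3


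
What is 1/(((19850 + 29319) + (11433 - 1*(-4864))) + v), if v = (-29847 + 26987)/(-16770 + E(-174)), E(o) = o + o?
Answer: 8559/560324924 ≈ 1.5275e-5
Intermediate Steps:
E(o) = 2*o
v = 1430/8559 (v = (-29847 + 26987)/(-16770 + 2*(-174)) = -2860/(-16770 - 348) = -2860/(-17118) = -2860*(-1/17118) = 1430/8559 ≈ 0.16708)
1/(((19850 + 29319) + (11433 - 1*(-4864))) + v) = 1/(((19850 + 29319) + (11433 - 1*(-4864))) + 1430/8559) = 1/((49169 + (11433 + 4864)) + 1430/8559) = 1/((49169 + 16297) + 1430/8559) = 1/(65466 + 1430/8559) = 1/(560324924/8559) = 8559/560324924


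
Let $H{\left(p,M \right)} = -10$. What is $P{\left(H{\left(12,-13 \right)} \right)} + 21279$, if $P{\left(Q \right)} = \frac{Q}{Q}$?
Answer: $21280$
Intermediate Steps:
$P{\left(Q \right)} = 1$
$P{\left(H{\left(12,-13 \right)} \right)} + 21279 = 1 + 21279 = 21280$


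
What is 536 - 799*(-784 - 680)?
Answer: 1170272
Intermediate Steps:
536 - 799*(-784 - 680) = 536 - 799*(-1464) = 536 + 1169736 = 1170272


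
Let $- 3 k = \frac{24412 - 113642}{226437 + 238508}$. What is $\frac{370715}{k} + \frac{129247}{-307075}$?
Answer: $\frac{31756850168648413}{5480060450} \approx 5.795 \cdot 10^{6}$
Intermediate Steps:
$k = \frac{17846}{278967}$ ($k = - \frac{\left(24412 - 113642\right) \frac{1}{226437 + 238508}}{3} = - \frac{\left(24412 - 113642\right) \frac{1}{464945}}{3} = - \frac{\left(-89230\right) \frac{1}{464945}}{3} = \left(- \frac{1}{3}\right) \left(- \frac{17846}{92989}\right) = \frac{17846}{278967} \approx 0.063972$)
$\frac{370715}{k} + \frac{129247}{-307075} = \frac{370715}{\frac{17846}{278967}} + \frac{129247}{-307075} = 370715 \cdot \frac{278967}{17846} + 129247 \left(- \frac{1}{307075}\right) = \frac{103417251405}{17846} - \frac{129247}{307075} = \frac{31756850168648413}{5480060450}$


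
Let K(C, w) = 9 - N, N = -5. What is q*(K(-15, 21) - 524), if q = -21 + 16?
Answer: 2550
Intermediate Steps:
K(C, w) = 14 (K(C, w) = 9 - 1*(-5) = 9 + 5 = 14)
q = -5
q*(K(-15, 21) - 524) = -5*(14 - 524) = -5*(-510) = 2550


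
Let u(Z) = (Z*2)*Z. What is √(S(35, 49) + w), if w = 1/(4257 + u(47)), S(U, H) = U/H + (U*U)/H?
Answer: √3792900503/12145 ≈ 5.0709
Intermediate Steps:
u(Z) = 2*Z² (u(Z) = (2*Z)*Z = 2*Z²)
S(U, H) = U/H + U²/H
w = 1/8675 (w = 1/(4257 + 2*47²) = 1/(4257 + 2*2209) = 1/(4257 + 4418) = 1/8675 ≈ 0.00011527)
√(S(35, 49) + w) = √(35*(1 + 35)/49 + 1/8675) = √(35*(1/49)*36 + 1/8675) = √(180/7 + 1/8675) = √(1561507/60725) = √3792900503/12145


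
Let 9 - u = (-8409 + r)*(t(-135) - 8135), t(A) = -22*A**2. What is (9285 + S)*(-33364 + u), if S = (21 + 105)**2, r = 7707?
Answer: -7226516600025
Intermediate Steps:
S = 15876 (S = 126**2 = 15876)
u = -287177661 (u = 9 - (-8409 + 7707)*(-22*(-135)**2 - 8135) = 9 - (-702)*(-22*18225 - 8135) = 9 - (-702)*(-400950 - 8135) = 9 - (-702)*(-409085) = 9 - 1*287177670 = 9 - 287177670 = -287177661)
(9285 + S)*(-33364 + u) = (9285 + 15876)*(-33364 - 287177661) = 25161*(-287211025) = -7226516600025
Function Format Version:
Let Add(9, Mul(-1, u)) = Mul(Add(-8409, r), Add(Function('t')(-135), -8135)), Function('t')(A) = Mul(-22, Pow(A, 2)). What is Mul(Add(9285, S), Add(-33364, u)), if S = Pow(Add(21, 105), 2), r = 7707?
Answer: -7226516600025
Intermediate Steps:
S = 15876 (S = Pow(126, 2) = 15876)
u = -287177661 (u = Add(9, Mul(-1, Mul(Add(-8409, 7707), Add(Mul(-22, Pow(-135, 2)), -8135)))) = Add(9, Mul(-1, Mul(-702, Add(Mul(-22, 18225), -8135)))) = Add(9, Mul(-1, Mul(-702, Add(-400950, -8135)))) = Add(9, Mul(-1, Mul(-702, -409085))) = Add(9, Mul(-1, 287177670)) = Add(9, -287177670) = -287177661)
Mul(Add(9285, S), Add(-33364, u)) = Mul(Add(9285, 15876), Add(-33364, -287177661)) = Mul(25161, -287211025) = -7226516600025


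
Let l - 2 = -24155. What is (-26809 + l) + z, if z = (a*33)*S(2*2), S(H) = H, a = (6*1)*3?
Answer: -48586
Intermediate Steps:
l = -24153 (l = 2 - 24155 = -24153)
a = 18 (a = 6*3 = 18)
z = 2376 (z = (18*33)*(2*2) = 594*4 = 2376)
(-26809 + l) + z = (-26809 - 24153) + 2376 = -50962 + 2376 = -48586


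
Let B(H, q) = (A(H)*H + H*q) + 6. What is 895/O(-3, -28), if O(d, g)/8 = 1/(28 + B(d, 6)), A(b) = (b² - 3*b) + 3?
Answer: -42065/8 ≈ -5258.1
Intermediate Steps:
A(b) = 3 + b² - 3*b
B(H, q) = 6 + H*q + H*(3 + H² - 3*H) (B(H, q) = ((3 + H² - 3*H)*H + H*q) + 6 = (H*(3 + H² - 3*H) + H*q) + 6 = (H*q + H*(3 + H² - 3*H)) + 6 = 6 + H*q + H*(3 + H² - 3*H))
O(d, g) = 8/(34 + 6*d + d*(3 + d² - 3*d)) (O(d, g) = 8/(28 + (6 + d*6 + d*(3 + d² - 3*d))) = 8/(28 + (6 + 6*d + d*(3 + d² - 3*d))) = 8/(34 + 6*d + d*(3 + d² - 3*d)))
895/O(-3, -28) = 895/((8/(34 + (-3)³ - 3*(-3)² + 9*(-3)))) = 895/((8/(34 - 27 - 3*9 - 27))) = 895/((8/(34 - 27 - 27 - 27))) = 895/((8/(-47))) = 895/((8*(-1/47))) = 895/(-8/47) = 895*(-47/8) = -42065/8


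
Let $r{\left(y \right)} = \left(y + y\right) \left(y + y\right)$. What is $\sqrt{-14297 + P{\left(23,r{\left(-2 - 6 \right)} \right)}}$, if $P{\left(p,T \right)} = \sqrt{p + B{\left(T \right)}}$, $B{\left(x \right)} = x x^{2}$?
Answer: $\sqrt{-14297 + \sqrt{16777239}} \approx 101.0 i$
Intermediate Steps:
$B{\left(x \right)} = x^{3}$
$r{\left(y \right)} = 4 y^{2}$ ($r{\left(y \right)} = 2 y 2 y = 4 y^{2}$)
$P{\left(p,T \right)} = \sqrt{p + T^{3}}$
$\sqrt{-14297 + P{\left(23,r{\left(-2 - 6 \right)} \right)}} = \sqrt{-14297 + \sqrt{23 + \left(4 \left(-2 - 6\right)^{2}\right)^{3}}} = \sqrt{-14297 + \sqrt{23 + \left(4 \left(-8\right)^{2}\right)^{3}}} = \sqrt{-14297 + \sqrt{23 + \left(4 \cdot 64\right)^{3}}} = \sqrt{-14297 + \sqrt{23 + 256^{3}}} = \sqrt{-14297 + \sqrt{23 + 16777216}} = \sqrt{-14297 + \sqrt{16777239}}$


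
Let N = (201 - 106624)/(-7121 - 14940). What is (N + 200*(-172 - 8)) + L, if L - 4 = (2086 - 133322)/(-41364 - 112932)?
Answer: -30627083619793/850981014 ≈ -35990.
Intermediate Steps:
L = 187105/38574 (L = 4 + (2086 - 133322)/(-41364 - 112932) = 4 - 131236/(-154296) = 4 - 131236*(-1/154296) = 4 + 32809/38574 = 187105/38574 ≈ 4.8505)
N = 106423/22061 (N = -106423/(-22061) = -106423*(-1/22061) = 106423/22061 ≈ 4.8240)
(N + 200*(-172 - 8)) + L = (106423/22061 + 200*(-172 - 8)) + 187105/38574 = (106423/22061 + 200*(-180)) + 187105/38574 = (106423/22061 - 36000) + 187105/38574 = -794089577/22061 + 187105/38574 = -30627083619793/850981014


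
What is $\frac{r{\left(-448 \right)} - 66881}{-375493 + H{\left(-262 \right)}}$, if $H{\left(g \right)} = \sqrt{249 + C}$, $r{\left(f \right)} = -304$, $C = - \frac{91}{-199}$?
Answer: $\frac{557807993755}{3117555951901} + \frac{7465 \sqrt{9878758}}{3117555951901} \approx 0.17893$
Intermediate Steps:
$C = \frac{91}{199}$ ($C = \left(-91\right) \left(- \frac{1}{199}\right) = \frac{91}{199} \approx 0.45729$)
$H{\left(g \right)} = \frac{\sqrt{9878758}}{199}$ ($H{\left(g \right)} = \sqrt{249 + \frac{91}{199}} = \sqrt{\frac{49642}{199}} = \frac{\sqrt{9878758}}{199}$)
$\frac{r{\left(-448 \right)} - 66881}{-375493 + H{\left(-262 \right)}} = \frac{-304 - 66881}{-375493 + \frac{\sqrt{9878758}}{199}} = - \frac{67185}{-375493 + \frac{\sqrt{9878758}}{199}}$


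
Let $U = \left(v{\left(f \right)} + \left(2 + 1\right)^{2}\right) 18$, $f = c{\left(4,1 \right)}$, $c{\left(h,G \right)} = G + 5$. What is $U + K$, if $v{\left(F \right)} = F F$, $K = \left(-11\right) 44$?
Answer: $326$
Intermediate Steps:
$c{\left(h,G \right)} = 5 + G$
$f = 6$ ($f = 5 + 1 = 6$)
$K = -484$
$v{\left(F \right)} = F^{2}$
$U = 810$ ($U = \left(6^{2} + \left(2 + 1\right)^{2}\right) 18 = \left(36 + 3^{2}\right) 18 = \left(36 + 9\right) 18 = 45 \cdot 18 = 810$)
$U + K = 810 - 484 = 326$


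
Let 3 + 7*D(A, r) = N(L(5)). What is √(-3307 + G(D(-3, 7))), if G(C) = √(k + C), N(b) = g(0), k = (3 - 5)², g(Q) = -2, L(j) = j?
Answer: √(-162043 + 7*√161)/7 ≈ 57.491*I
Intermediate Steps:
k = 4 (k = (-2)² = 4)
N(b) = -2
D(A, r) = -5/7 (D(A, r) = -3/7 + (⅐)*(-2) = -3/7 - 2/7 = -5/7)
G(C) = √(4 + C)
√(-3307 + G(D(-3, 7))) = √(-3307 + √(4 - 5/7)) = √(-3307 + √(23/7)) = √(-3307 + √161/7)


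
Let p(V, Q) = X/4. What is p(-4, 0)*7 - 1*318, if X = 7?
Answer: -1223/4 ≈ -305.75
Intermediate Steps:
p(V, Q) = 7/4
p(-4, 0)*7 - 1*318 = (7/4)*7 - 1*318 = 49/4 - 318 = -1223/4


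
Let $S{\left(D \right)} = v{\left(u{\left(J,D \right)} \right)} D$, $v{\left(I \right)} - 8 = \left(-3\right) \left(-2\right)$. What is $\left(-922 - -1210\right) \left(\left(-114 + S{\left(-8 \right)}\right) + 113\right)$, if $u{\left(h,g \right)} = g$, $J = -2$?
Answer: $-32544$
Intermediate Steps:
$v{\left(I \right)} = 14$ ($v{\left(I \right)} = 8 - -6 = 8 + 6 = 14$)
$S{\left(D \right)} = 14 D$
$\left(-922 - -1210\right) \left(\left(-114 + S{\left(-8 \right)}\right) + 113\right) = \left(-922 - -1210\right) \left(\left(-114 + 14 \left(-8\right)\right) + 113\right) = \left(-922 + 1210\right) \left(\left(-114 - 112\right) + 113\right) = 288 \left(-226 + 113\right) = 288 \left(-113\right) = -32544$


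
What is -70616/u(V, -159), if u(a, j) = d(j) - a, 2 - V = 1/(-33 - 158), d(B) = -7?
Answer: 1685957/215 ≈ 7841.7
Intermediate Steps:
V = 383/191 (V = 2 - 1/(-33 - 158) = 2 - 1/(-191) = 2 - 1*(-1/191) = 2 + 1/191 = 383/191 ≈ 2.0052)
u(a, j) = -7 - a
-70616/u(V, -159) = -70616/(-7 - 1*383/191) = -70616/(-7 - 383/191) = -70616/(-1720/191) = -70616*(-191/1720) = 1685957/215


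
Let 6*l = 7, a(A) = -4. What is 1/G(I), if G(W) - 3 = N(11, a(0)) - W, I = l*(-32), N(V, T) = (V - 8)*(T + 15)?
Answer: 3/220 ≈ 0.013636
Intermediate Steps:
l = 7/6 (l = (⅙)*7 = 7/6 ≈ 1.1667)
N(V, T) = (-8 + V)*(15 + T)
I = -112/3 (I = (7/6)*(-32) = -112/3 ≈ -37.333)
G(W) = 36 - W (G(W) = 3 + ((-120 - 8*(-4) + 15*11 - 4*11) - W) = 3 + ((-120 + 32 + 165 - 44) - W) = 3 + (33 - W) = 36 - W)
1/G(I) = 1/(36 - 1*(-112/3)) = 1/(36 + 112/3) = 1/(220/3) = 3/220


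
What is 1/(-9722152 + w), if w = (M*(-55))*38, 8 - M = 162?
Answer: -1/9400292 ≈ -1.0638e-7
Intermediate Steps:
M = -154 (M = 8 - 1*162 = 8 - 162 = -154)
w = 321860 (w = -154*(-55)*38 = 8470*38 = 321860)
1/(-9722152 + w) = 1/(-9722152 + 321860) = 1/(-9400292) = -1/9400292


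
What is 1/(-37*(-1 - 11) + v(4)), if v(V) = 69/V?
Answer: 4/1845 ≈ 0.0021680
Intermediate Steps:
1/(-37*(-1 - 11) + v(4)) = 1/(-37*(-1 - 11) + 69/4) = 1/(-37*(-12) + 69*(¼)) = 1/(444 + 69/4) = 1/(1845/4) = 4/1845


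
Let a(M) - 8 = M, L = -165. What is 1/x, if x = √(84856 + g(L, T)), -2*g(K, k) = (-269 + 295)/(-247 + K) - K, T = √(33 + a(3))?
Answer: 2*√3597449585/34926695 ≈ 0.0034346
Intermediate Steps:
a(M) = 8 + M
T = 2*√11 (T = √(33 + (8 + 3)) = √(33 + 11) = √44 = 2*√11 ≈ 6.6332)
g(K, k) = K/2 - 13/(-247 + K) (g(K, k) = -((-269 + 295)/(-247 + K) - K)/2 = -(26/(-247 + K) - K)/2 = -(-K + 26/(-247 + K))/2 = K/2 - 13/(-247 + K))
x = √3597449585/206 (x = √(84856 + (-26 + (-165)² - 247*(-165))/(2*(-247 - 165))) = √(84856 + (½)*(-26 + 27225 + 40755)/(-412)) = √(84856 + (½)*(-1/412)*67954) = √(84856 - 33977/412) = √(34926695/412) = √3597449585/206 ≈ 291.16)
1/x = 1/(√3597449585/206) = 2*√3597449585/34926695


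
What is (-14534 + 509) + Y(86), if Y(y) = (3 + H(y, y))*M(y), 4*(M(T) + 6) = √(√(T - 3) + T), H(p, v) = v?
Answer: -14559 + 89*√(86 + √83)/4 ≈ -14342.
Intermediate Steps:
M(T) = -6 + √(T + √(-3 + T))/4 (M(T) = -6 + √(√(T - 3) + T)/4 = -6 + √(√(-3 + T) + T)/4 = -6 + √(T + √(-3 + T))/4)
Y(y) = (-6 + √(y + √(-3 + y))/4)*(3 + y) (Y(y) = (3 + y)*(-6 + √(y + √(-3 + y))/4) = (-6 + √(y + √(-3 + y))/4)*(3 + y))
(-14534 + 509) + Y(86) = (-14534 + 509) + (-24 + √(86 + √(-3 + 86)))*(3 + 86)/4 = -14025 + (¼)*(-24 + √(86 + √83))*89 = -14025 + (-534 + 89*√(86 + √83)/4) = -14559 + 89*√(86 + √83)/4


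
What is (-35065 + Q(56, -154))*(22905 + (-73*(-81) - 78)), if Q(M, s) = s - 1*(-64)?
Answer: -1010354700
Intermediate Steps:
Q(M, s) = 64 + s (Q(M, s) = s + 64 = 64 + s)
(-35065 + Q(56, -154))*(22905 + (-73*(-81) - 78)) = (-35065 + (64 - 154))*(22905 + (-73*(-81) - 78)) = (-35065 - 90)*(22905 + (5913 - 78)) = -35155*(22905 + 5835) = -35155*28740 = -1010354700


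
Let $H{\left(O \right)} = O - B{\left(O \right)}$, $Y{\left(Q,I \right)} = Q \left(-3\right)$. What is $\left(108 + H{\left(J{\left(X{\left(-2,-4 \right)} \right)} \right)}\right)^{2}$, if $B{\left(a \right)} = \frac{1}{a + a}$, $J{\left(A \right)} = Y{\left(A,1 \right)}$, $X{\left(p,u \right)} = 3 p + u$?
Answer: $\frac{68541841}{3600} \approx 19039.0$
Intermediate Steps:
$Y{\left(Q,I \right)} = - 3 Q$
$X{\left(p,u \right)} = u + 3 p$
$J{\left(A \right)} = - 3 A$
$B{\left(a \right)} = \frac{1}{2 a}$
$H{\left(O \right)} = O - \frac{1}{2 O}$
$\left(108 + H{\left(J{\left(X{\left(-2,-4 \right)} \right)} \right)}\right)^{2} = \left(108 - \left(\frac{\left(- \frac{1}{3}\right) \frac{1}{-4 + 3 \left(-2\right)}}{2} + 3 \left(-4 + 3 \left(-2\right)\right)\right)\right)^{2} = \left(108 - \left(\frac{\left(- \frac{1}{3}\right) \frac{1}{-4 - 6}}{2} + 3 \left(-4 - 6\right)\right)\right)^{2} = \left(108 - \left(-30 + \frac{1}{2 \left(\left(-3\right) \left(-10\right)\right)}\right)\right)^{2} = \left(108 + \left(30 - \frac{1}{2 \cdot 30}\right)\right)^{2} = \left(108 + \left(30 - \frac{1}{60}\right)\right)^{2} = \left(108 + \frac{1799}{60}\right)^{2} = \left(\frac{8279}{60}\right)^{2} = \frac{68541841}{3600}$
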